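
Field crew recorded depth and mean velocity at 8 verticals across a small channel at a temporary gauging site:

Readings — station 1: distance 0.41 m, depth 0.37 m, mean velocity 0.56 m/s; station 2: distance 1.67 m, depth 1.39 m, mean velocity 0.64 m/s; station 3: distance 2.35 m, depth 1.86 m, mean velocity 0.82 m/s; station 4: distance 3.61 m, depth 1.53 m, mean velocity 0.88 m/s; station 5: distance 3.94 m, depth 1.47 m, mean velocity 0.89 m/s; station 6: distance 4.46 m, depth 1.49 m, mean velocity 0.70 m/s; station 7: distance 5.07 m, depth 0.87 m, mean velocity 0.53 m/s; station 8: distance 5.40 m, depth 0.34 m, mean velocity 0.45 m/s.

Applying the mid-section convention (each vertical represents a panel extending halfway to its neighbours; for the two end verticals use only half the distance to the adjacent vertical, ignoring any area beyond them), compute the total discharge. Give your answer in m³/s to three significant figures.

w_1 = (1.67 − 0.41)/2 = 0.63 m; q_1 = 0.56 × 0.37 × 0.63 = 0.1305 m³/s
w_2 = (2.35 − 0.41)/2 = 0.97 m; q_2 = 0.64 × 1.39 × 0.97 = 0.8629 m³/s
w_3 = (3.61 − 1.67)/2 = 0.97 m; q_3 = 0.82 × 1.86 × 0.97 = 1.479 m³/s
w_4 = (3.94 − 2.35)/2 = 0.795 m; q_4 = 0.88 × 1.53 × 0.795 = 1.070 m³/s
w_5 = (4.46 − 3.61)/2 = 0.425 m; q_5 = 0.89 × 1.47 × 0.425 = 0.5560 m³/s
w_6 = (5.07 − 3.94)/2 = 0.565 m; q_6 = 0.70 × 1.49 × 0.565 = 0.5893 m³/s
w_7 = (5.40 − 4.46)/2 = 0.47 m; q_7 = 0.53 × 0.87 × 0.47 = 0.2167 m³/s
w_8 = (5.40 − 5.07)/2 = 0.165 m; q_8 = 0.45 × 0.34 × 0.165 = 0.02525 m³/s
Q = Σ qᵢ = 4.931 m³/s

4.93 m³/s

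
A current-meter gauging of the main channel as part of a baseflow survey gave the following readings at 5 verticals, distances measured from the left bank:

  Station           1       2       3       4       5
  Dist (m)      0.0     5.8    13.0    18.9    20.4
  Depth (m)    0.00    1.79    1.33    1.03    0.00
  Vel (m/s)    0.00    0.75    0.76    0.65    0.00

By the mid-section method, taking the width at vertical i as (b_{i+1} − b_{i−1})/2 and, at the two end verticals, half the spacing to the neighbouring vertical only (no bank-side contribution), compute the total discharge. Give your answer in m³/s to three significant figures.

w_2 = (13.0 − 0.0)/2 = 6.5 m; q_2 = 0.75 × 1.79 × 6.5 = 8.726 m³/s
w_3 = (18.9 − 5.8)/2 = 6.55 m; q_3 = 0.76 × 1.33 × 6.55 = 6.621 m³/s
w_4 = (20.4 − 13.0)/2 = 3.7 m; q_4 = 0.65 × 1.03 × 3.7 = 2.477 m³/s
Stations 1, 5 contribute zero (depth or velocity is 0).
Q = Σ qᵢ = 17.82 m³/s

17.8 m³/s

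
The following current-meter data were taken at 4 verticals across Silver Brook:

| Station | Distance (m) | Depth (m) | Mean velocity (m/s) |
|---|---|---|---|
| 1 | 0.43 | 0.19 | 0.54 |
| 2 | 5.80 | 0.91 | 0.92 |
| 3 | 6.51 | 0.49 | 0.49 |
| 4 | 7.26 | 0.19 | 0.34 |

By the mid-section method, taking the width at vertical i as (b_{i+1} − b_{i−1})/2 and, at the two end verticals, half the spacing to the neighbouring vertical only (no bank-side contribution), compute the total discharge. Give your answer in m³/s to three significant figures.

w_1 = (5.80 − 0.43)/2 = 2.685 m; q_1 = 0.54 × 0.19 × 2.685 = 0.2755 m³/s
w_2 = (6.51 − 0.43)/2 = 3.04 m; q_2 = 0.92 × 0.91 × 3.04 = 2.545 m³/s
w_3 = (7.26 − 5.80)/2 = 0.73 m; q_3 = 0.49 × 0.49 × 0.73 = 0.1753 m³/s
w_4 = (7.26 − 6.51)/2 = 0.375 m; q_4 = 0.34 × 0.19 × 0.375 = 0.02423 m³/s
Q = Σ qᵢ = 3.020 m³/s

3.02 m³/s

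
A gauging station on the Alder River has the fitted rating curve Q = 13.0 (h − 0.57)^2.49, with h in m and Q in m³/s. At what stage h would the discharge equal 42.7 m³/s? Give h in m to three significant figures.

2.18 m

h − h₀ = (Q/C)^(1/b) = (42.7/13.0)^(1/2.49) = 1.612 m
h = 0.57 + 1.612 = 2.182 m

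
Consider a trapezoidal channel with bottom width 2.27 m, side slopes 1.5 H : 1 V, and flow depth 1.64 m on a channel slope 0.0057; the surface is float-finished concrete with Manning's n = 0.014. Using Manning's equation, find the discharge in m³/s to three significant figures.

A = (b + z·y)·y = (2.27 + 1.5×1.64)×1.64 = 7.757 m²
P = b + 2y√(1+z²) = 2.27 + 2×1.64×√(1+1.5²) = 8.183 m
R = A/P = 7.757/8.183 = 0.9480 m
Q = (1/n)·A·R^(2/3)·S^(1/2) = (1/0.014) × 7.757 × 0.9480^(2/3) × 0.0057^(1/2) = 40.37 m³/s

40.4 m³/s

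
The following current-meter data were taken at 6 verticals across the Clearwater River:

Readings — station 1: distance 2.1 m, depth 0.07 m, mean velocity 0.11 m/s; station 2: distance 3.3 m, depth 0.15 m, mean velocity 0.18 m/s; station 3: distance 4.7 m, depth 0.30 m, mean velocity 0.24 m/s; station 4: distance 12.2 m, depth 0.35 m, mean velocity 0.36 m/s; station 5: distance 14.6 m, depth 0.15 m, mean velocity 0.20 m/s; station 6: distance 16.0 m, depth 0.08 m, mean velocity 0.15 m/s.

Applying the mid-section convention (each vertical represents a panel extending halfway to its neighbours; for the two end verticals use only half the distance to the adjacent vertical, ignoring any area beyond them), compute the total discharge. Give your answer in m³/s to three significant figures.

1.05 m³/s

w_1 = (3.3 − 2.1)/2 = 0.6 m; q_1 = 0.11 × 0.07 × 0.6 = 0.004620 m³/s
w_2 = (4.7 − 2.1)/2 = 1.3 m; q_2 = 0.18 × 0.15 × 1.3 = 0.03510 m³/s
w_3 = (12.2 − 3.3)/2 = 4.45 m; q_3 = 0.24 × 0.30 × 4.45 = 0.3204 m³/s
w_4 = (14.6 − 4.7)/2 = 4.95 m; q_4 = 0.36 × 0.35 × 4.95 = 0.6237 m³/s
w_5 = (16.0 − 12.2)/2 = 1.9 m; q_5 = 0.20 × 0.15 × 1.9 = 0.05700 m³/s
w_6 = (16.0 − 14.6)/2 = 0.7 m; q_6 = 0.15 × 0.08 × 0.7 = 0.008400 m³/s
Q = Σ qᵢ = 1.049 m³/s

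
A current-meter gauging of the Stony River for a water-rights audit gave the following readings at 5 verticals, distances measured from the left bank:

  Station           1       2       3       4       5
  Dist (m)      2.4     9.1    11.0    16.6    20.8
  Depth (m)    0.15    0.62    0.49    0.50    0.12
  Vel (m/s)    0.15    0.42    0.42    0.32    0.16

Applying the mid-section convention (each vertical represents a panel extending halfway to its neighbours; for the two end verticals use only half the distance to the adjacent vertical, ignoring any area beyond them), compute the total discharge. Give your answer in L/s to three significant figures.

w_1 = (9.1 − 2.4)/2 = 3.35 m; q_1 = 0.15 × 0.15 × 3.35 = 0.07538 m³/s
w_2 = (11.0 − 2.4)/2 = 4.3 m; q_2 = 0.42 × 0.62 × 4.3 = 1.120 m³/s
w_3 = (16.6 − 9.1)/2 = 3.75 m; q_3 = 0.42 × 0.49 × 3.75 = 0.7718 m³/s
w_4 = (20.8 − 11.0)/2 = 4.9 m; q_4 = 0.32 × 0.50 × 4.9 = 0.7840 m³/s
w_5 = (20.8 − 16.6)/2 = 2.1 m; q_5 = 0.16 × 0.12 × 2.1 = 0.04032 m³/s
Q = Σ qᵢ = 2.791 m³/s
= 2.791 × 1000 = 2791 L/s

2790 L/s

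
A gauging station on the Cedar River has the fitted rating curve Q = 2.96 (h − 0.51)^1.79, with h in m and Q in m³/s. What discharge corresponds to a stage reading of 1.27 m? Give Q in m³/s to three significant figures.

Q = 2.96 × (1.27 − 0.51)^1.79 = 2.96 × 0.76^1.79 = 1.811 m³/s

1.81 m³/s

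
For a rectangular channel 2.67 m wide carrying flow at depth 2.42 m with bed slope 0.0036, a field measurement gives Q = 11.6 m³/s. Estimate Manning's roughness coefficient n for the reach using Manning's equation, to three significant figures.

A = b·y = 2.67 × 2.42 = 6.461 m²
P = b + 2y = 2.67 + 2×2.42 = 7.510 m
R = A/P = 6.461/7.510 = 0.8604 m
n = (1/Q)·A·R^(2/3)·S^(1/2) = (1/11.6) × 6.461 × 0.9046 × 0.06000 = 0.03023

0.0302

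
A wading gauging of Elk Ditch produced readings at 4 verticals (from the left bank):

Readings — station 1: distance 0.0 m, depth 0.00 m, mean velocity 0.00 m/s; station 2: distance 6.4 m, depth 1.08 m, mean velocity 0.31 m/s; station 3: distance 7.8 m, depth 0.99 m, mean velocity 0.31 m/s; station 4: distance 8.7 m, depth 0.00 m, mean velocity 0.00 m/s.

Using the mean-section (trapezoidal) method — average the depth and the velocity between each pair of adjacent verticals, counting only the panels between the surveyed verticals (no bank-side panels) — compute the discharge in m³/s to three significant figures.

Panel 1-2: Δb = 6.4 m, d̄ = (0.00+1.08)/2 = 0.54, v̄ = (0.00+0.31)/2 = 0.155 → q = 6.4×0.54×0.155 = 0.5357 m³/s
Panel 2-3: Δb = 1.4 m, d̄ = (1.08+0.99)/2 = 1.035, v̄ = (0.31+0.31)/2 = 0.31 → q = 1.4×1.035×0.31 = 0.4492 m³/s
Panel 3-4: Δb = 0.9 m, d̄ = (0.99+0.00)/2 = 0.495, v̄ = (0.31+0.00)/2 = 0.155 → q = 0.9×0.495×0.155 = 0.06905 m³/s
Q = Σ q = 1.054 m³/s

1.05 m³/s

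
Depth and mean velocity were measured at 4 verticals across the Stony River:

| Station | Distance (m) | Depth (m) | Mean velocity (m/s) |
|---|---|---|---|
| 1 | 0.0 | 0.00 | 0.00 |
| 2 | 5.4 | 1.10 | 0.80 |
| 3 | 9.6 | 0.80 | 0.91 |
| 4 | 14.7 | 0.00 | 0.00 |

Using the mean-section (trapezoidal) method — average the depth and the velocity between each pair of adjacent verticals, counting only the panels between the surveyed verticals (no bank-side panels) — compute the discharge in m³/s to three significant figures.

Panel 1-2: Δb = 5.4 m, d̄ = (0.00+1.10)/2 = 0.55, v̄ = (0.00+0.80)/2 = 0.4 → q = 5.4×0.55×0.4 = 1.188 m³/s
Panel 2-3: Δb = 4.2 m, d̄ = (1.10+0.80)/2 = 0.95, v̄ = (0.80+0.91)/2 = 0.855 → q = 4.2×0.95×0.855 = 3.411 m³/s
Panel 3-4: Δb = 5.1 m, d̄ = (0.80+0.00)/2 = 0.4, v̄ = (0.91+0.00)/2 = 0.455 → q = 5.1×0.4×0.455 = 0.9282 m³/s
Q = Σ q = 5.528 m³/s

5.53 m³/s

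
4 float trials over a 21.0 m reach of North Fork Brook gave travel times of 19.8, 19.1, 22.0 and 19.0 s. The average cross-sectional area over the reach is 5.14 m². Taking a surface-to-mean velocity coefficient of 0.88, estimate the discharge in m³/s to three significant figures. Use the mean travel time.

4.76 m³/s

t̄ = (19.8 + 19.1 + 22.0 + 19.0) / 4 = 19.975 s
v_surface = L / t̄ = 21.0 / 19.975 = 1.051 m/s
v_mean = 0.88 × 1.051 = 0.9252 m/s
Q = A × v_mean = 5.14 × 0.9252 = 4.755 m³/s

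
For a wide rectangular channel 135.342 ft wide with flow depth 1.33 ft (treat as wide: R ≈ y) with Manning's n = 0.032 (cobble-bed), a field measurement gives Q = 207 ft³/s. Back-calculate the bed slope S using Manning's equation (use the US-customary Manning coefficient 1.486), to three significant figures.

0.000419

A = b·y = 135.342 × 1.33 = 180.0 ft²
Wide channel: R ≈ y = 1.33 ft
S = (Q·n / (1.486·A·R^(2/3)))² = (207×0.032 / (1.486×180.0×1.209))² = 0.0004193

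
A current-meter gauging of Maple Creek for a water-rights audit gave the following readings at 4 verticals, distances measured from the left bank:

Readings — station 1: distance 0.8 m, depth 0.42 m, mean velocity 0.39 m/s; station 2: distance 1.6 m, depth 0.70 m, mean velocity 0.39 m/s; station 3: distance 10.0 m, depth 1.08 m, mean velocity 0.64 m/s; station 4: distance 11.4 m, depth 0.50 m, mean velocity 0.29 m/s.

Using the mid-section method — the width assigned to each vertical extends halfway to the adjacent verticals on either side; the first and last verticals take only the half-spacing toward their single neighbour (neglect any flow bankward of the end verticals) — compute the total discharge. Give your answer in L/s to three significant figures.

4810 L/s

w_1 = (1.6 − 0.8)/2 = 0.4 m; q_1 = 0.39 × 0.42 × 0.4 = 0.06552 m³/s
w_2 = (10.0 − 0.8)/2 = 4.6 m; q_2 = 0.39 × 0.70 × 4.6 = 1.256 m³/s
w_3 = (11.4 − 1.6)/2 = 4.9 m; q_3 = 0.64 × 1.08 × 4.9 = 3.387 m³/s
w_4 = (11.4 − 10.0)/2 = 0.7 m; q_4 = 0.29 × 0.50 × 0.7 = 0.1015 m³/s
Q = Σ qᵢ = 4.810 m³/s
= 4.810 × 1000 = 4810 L/s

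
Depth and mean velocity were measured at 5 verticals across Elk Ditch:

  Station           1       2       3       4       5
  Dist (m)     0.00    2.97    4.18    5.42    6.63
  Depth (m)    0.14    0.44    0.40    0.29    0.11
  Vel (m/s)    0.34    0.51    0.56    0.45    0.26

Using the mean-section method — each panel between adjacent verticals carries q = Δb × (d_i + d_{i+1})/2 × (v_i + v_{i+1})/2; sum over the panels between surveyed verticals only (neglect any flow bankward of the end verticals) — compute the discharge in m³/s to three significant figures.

0.940 m³/s

Panel 1-2: Δb = 2.97 m, d̄ = (0.14+0.44)/2 = 0.29, v̄ = (0.34+0.51)/2 = 0.425 → q = 2.97×0.29×0.425 = 0.3661 m³/s
Panel 2-3: Δb = 1.21 m, d̄ = (0.44+0.40)/2 = 0.42, v̄ = (0.51+0.56)/2 = 0.535 → q = 1.21×0.42×0.535 = 0.2719 m³/s
Panel 3-4: Δb = 1.24 m, d̄ = (0.40+0.29)/2 = 0.345, v̄ = (0.56+0.45)/2 = 0.505 → q = 1.24×0.345×0.505 = 0.2160 m³/s
Panel 4-5: Δb = 1.21 m, d̄ = (0.29+0.11)/2 = 0.2, v̄ = (0.45+0.26)/2 = 0.355 → q = 1.21×0.2×0.355 = 0.08591 m³/s
Q = Σ q = 0.9399 m³/s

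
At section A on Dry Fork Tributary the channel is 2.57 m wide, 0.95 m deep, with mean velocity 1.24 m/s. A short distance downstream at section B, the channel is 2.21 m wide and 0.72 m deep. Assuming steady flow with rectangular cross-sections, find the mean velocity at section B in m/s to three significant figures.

Q = A₁V₁ = (2.57×0.95) × 1.24 = 3.027 m³/s
A₂ = 2.21 × 0.72 = 1.591 m²
V₂ = Q/A₂ = 3.027/1.591 = 1.903 m/s

1.90 m/s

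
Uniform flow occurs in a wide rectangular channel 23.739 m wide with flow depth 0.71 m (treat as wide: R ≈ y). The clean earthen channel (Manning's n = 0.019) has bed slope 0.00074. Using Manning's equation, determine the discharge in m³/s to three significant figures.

A = b·y = 23.739 × 0.71 = 16.85 m²
Wide channel: R ≈ y = 0.71 m
Q = (1/n)·A·R^(2/3)·S^(1/2) = (1/0.019) × 16.85 × 0.7100^(2/3) × 0.00074^(1/2) = 19.21 m³/s

19.2 m³/s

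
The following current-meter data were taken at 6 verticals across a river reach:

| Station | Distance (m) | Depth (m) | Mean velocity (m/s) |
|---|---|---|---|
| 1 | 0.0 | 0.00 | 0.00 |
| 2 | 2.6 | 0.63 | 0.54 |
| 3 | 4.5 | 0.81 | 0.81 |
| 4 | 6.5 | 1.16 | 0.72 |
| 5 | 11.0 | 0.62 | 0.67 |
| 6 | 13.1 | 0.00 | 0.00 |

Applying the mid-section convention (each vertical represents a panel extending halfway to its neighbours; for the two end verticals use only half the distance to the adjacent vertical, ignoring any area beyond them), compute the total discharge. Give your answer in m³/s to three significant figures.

w_2 = (4.5 − 0.0)/2 = 2.25 m; q_2 = 0.54 × 0.63 × 2.25 = 0.7655 m³/s
w_3 = (6.5 − 2.6)/2 = 1.95 m; q_3 = 0.81 × 0.81 × 1.95 = 1.279 m³/s
w_4 = (11.0 − 4.5)/2 = 3.25 m; q_4 = 0.72 × 1.16 × 3.25 = 2.714 m³/s
w_5 = (13.1 − 6.5)/2 = 3.3 m; q_5 = 0.67 × 0.62 × 3.3 = 1.371 m³/s
Stations 1, 6 contribute zero (depth or velocity is 0).
Q = Σ qᵢ = 6.130 m³/s

6.13 m³/s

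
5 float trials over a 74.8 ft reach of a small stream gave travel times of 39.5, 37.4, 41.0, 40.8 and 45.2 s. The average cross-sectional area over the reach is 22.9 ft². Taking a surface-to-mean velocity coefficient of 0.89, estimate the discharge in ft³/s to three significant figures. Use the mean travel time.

t̄ = (39.5 + 37.4 + 41.0 + 40.8 + 45.2) / 5 = 40.78 s
v_surface = L / t̄ = 74.8 / 40.78 = 1.834 ft/s
v_mean = 0.89 × 1.834 = 1.632 ft/s
Q = A × v_mean = 22.9 × 1.632 = 37.38 ft³/s

37.4 ft³/s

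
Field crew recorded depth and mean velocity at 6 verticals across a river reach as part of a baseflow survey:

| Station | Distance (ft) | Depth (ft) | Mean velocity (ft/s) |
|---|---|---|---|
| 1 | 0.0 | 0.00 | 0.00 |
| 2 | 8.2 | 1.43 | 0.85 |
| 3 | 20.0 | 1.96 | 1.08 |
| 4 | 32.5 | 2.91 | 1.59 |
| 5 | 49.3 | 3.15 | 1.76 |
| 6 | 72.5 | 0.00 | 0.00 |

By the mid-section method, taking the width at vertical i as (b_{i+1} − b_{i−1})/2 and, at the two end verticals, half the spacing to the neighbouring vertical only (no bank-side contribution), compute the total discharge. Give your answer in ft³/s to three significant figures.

w_2 = (20.0 − 0.0)/2 = 10 ft; q_2 = 0.85 × 1.43 × 10 = 12.16 ft³/s
w_3 = (32.5 − 8.2)/2 = 12.15 ft; q_3 = 1.08 × 1.96 × 12.15 = 25.72 ft³/s
w_4 = (49.3 − 20.0)/2 = 14.65 ft; q_4 = 1.59 × 2.91 × 14.65 = 67.78 ft³/s
w_5 = (72.5 − 32.5)/2 = 20 ft; q_5 = 1.76 × 3.15 × 20 = 110.9 ft³/s
Stations 1, 6 contribute zero (depth or velocity is 0).
Q = Σ qᵢ = 216.5 ft³/s

217 ft³/s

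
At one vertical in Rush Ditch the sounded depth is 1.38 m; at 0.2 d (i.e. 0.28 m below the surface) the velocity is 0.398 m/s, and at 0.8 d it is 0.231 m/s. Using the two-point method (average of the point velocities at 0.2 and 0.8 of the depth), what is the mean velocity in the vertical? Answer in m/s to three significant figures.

0.315 m/s

v̄ = (0.398 + 0.231) / 2 = 0.3145 m/s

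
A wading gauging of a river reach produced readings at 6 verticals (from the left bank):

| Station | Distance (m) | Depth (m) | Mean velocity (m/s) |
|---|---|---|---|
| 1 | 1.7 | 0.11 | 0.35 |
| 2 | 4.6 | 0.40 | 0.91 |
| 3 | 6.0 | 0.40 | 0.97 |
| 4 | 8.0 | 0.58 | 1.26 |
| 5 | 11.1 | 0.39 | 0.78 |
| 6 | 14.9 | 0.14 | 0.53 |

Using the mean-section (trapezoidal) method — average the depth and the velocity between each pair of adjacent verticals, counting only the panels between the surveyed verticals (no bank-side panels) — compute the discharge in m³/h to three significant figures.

Panel 1-2: Δb = 2.9 m, d̄ = (0.11+0.40)/2 = 0.255, v̄ = (0.35+0.91)/2 = 0.63 → q = 2.9×0.255×0.63 = 0.4659 m³/s
Panel 2-3: Δb = 1.4 m, d̄ = (0.40+0.40)/2 = 0.4, v̄ = (0.91+0.97)/2 = 0.94 → q = 1.4×0.4×0.94 = 0.5264 m³/s
Panel 3-4: Δb = 2 m, d̄ = (0.40+0.58)/2 = 0.49, v̄ = (0.97+1.26)/2 = 1.115 → q = 2×0.49×1.115 = 1.093 m³/s
Panel 4-5: Δb = 3.1 m, d̄ = (0.58+0.39)/2 = 0.485, v̄ = (1.26+0.78)/2 = 1.02 → q = 3.1×0.485×1.02 = 1.534 m³/s
Panel 5-6: Δb = 3.8 m, d̄ = (0.39+0.14)/2 = 0.265, v̄ = (0.78+0.53)/2 = 0.655 → q = 3.8×0.265×0.655 = 0.6596 m³/s
Q = Σ q = 4.278 m³/s
= 4.278 × 3600 = 15400 m³/h

15400 m³/h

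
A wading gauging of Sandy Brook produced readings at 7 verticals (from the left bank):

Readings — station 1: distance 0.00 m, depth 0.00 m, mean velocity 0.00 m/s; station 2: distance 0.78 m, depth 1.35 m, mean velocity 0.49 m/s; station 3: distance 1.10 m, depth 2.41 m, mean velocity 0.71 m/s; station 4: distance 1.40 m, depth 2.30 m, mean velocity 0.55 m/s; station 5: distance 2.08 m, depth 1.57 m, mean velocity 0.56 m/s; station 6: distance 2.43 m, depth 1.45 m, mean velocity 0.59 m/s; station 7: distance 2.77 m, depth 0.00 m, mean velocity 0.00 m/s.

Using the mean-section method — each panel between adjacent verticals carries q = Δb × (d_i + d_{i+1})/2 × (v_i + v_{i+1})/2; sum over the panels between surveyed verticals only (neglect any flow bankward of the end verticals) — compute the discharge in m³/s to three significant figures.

Panel 1-2: Δb = 0.78 m, d̄ = (0.00+1.35)/2 = 0.675, v̄ = (0.00+0.49)/2 = 0.245 → q = 0.78×0.675×0.245 = 0.1290 m³/s
Panel 2-3: Δb = 0.32 m, d̄ = (1.35+2.41)/2 = 1.88, v̄ = (0.49+0.71)/2 = 0.6 → q = 0.32×1.88×0.6 = 0.3610 m³/s
Panel 3-4: Δb = 0.3 m, d̄ = (2.41+2.30)/2 = 2.355, v̄ = (0.71+0.55)/2 = 0.63 → q = 0.3×2.355×0.63 = 0.4451 m³/s
Panel 4-5: Δb = 0.68 m, d̄ = (2.30+1.57)/2 = 1.935, v̄ = (0.55+0.56)/2 = 0.555 → q = 0.68×1.935×0.555 = 0.7303 m³/s
Panel 5-6: Δb = 0.35 m, d̄ = (1.57+1.45)/2 = 1.51, v̄ = (0.56+0.59)/2 = 0.575 → q = 0.35×1.51×0.575 = 0.3039 m³/s
Panel 6-7: Δb = 0.34 m, d̄ = (1.45+0.00)/2 = 0.725, v̄ = (0.59+0.00)/2 = 0.295 → q = 0.34×0.725×0.295 = 0.07272 m³/s
Q = Σ q = 2.042 m³/s

2.04 m³/s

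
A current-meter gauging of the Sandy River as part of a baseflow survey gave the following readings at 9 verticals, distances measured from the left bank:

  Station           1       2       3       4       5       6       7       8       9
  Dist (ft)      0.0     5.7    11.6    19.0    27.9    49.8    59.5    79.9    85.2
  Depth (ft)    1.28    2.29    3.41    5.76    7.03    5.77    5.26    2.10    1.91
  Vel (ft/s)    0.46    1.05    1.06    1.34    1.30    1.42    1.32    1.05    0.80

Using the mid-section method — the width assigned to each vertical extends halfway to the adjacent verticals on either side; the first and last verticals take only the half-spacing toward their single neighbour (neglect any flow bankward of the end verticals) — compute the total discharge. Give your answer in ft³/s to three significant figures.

510 ft³/s

w_1 = (5.7 − 0.0)/2 = 2.85 ft; q_1 = 0.46 × 1.28 × 2.85 = 1.678 ft³/s
w_2 = (11.6 − 0.0)/2 = 5.8 ft; q_2 = 1.05 × 2.29 × 5.8 = 13.95 ft³/s
w_3 = (19.0 − 5.7)/2 = 6.65 ft; q_3 = 1.06 × 3.41 × 6.65 = 24.04 ft³/s
w_4 = (27.9 − 11.6)/2 = 8.15 ft; q_4 = 1.34 × 5.76 × 8.15 = 62.90 ft³/s
w_5 = (49.8 − 19.0)/2 = 15.4 ft; q_5 = 1.30 × 7.03 × 15.4 = 140.7 ft³/s
w_6 = (59.5 − 27.9)/2 = 15.8 ft; q_6 = 1.42 × 5.77 × 15.8 = 129.5 ft³/s
w_7 = (79.9 − 49.8)/2 = 15.05 ft; q_7 = 1.32 × 5.26 × 15.05 = 104.5 ft³/s
w_8 = (85.2 − 59.5)/2 = 12.85 ft; q_8 = 1.05 × 2.10 × 12.85 = 28.33 ft³/s
w_9 = (85.2 − 79.9)/2 = 2.65 ft; q_9 = 0.80 × 1.91 × 2.65 = 4.049 ft³/s
Q = Σ qᵢ = 509.6 ft³/s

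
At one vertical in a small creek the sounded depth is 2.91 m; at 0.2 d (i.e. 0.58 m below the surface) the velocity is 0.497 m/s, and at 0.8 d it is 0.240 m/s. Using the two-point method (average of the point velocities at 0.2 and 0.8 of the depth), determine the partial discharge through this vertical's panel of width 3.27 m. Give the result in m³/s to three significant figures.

3.51 m³/s

v̄ = (0.497 + 0.240) / 2 = 0.3685 m/s
q = v̄ × d × w = 0.3685 × 2.91 × 3.27 = 3.507 m³/s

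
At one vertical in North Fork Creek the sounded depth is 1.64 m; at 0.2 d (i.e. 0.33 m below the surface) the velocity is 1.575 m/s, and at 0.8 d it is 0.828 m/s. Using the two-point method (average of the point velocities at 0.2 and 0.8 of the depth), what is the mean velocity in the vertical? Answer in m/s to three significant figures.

v̄ = (1.575 + 0.828) / 2 = 1.202 m/s

1.20 m/s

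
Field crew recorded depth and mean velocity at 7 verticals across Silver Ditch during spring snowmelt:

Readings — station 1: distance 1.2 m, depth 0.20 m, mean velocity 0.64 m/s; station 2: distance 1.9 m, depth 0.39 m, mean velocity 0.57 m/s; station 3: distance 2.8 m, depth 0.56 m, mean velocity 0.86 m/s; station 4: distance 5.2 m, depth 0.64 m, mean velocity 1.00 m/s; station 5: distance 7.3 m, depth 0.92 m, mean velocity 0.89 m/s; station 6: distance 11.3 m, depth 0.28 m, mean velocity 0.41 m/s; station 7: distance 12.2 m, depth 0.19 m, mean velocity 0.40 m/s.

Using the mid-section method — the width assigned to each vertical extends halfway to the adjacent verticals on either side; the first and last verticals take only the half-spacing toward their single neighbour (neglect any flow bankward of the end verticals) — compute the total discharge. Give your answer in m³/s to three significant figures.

w_1 = (1.9 − 1.2)/2 = 0.35 m; q_1 = 0.64 × 0.20 × 0.35 = 0.04480 m³/s
w_2 = (2.8 − 1.2)/2 = 0.8 m; q_2 = 0.57 × 0.39 × 0.8 = 0.1778 m³/s
w_3 = (5.2 − 1.9)/2 = 1.65 m; q_3 = 0.86 × 0.56 × 1.65 = 0.7946 m³/s
w_4 = (7.3 − 2.8)/2 = 2.25 m; q_4 = 1.00 × 0.64 × 2.25 = 1.440 m³/s
w_5 = (11.3 − 5.2)/2 = 3.05 m; q_5 = 0.89 × 0.92 × 3.05 = 2.497 m³/s
w_6 = (12.2 − 7.3)/2 = 2.45 m; q_6 = 0.41 × 0.28 × 2.45 = 0.2813 m³/s
w_7 = (12.2 − 11.3)/2 = 0.45 m; q_7 = 0.40 × 0.19 × 0.45 = 0.03420 m³/s
Q = Σ qᵢ = 5.270 m³/s

5.27 m³/s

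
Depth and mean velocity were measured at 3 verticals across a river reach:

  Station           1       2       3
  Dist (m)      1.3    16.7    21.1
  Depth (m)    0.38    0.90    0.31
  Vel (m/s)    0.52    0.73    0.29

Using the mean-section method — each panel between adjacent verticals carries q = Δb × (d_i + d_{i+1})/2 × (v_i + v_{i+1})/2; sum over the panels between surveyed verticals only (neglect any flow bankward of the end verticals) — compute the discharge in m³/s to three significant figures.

7.52 m³/s

Panel 1-2: Δb = 15.4 m, d̄ = (0.38+0.90)/2 = 0.64, v̄ = (0.52+0.73)/2 = 0.625 → q = 15.4×0.64×0.625 = 6.160 m³/s
Panel 2-3: Δb = 4.4 m, d̄ = (0.90+0.31)/2 = 0.605, v̄ = (0.73+0.29)/2 = 0.51 → q = 4.4×0.605×0.51 = 1.358 m³/s
Q = Σ q = 7.518 m³/s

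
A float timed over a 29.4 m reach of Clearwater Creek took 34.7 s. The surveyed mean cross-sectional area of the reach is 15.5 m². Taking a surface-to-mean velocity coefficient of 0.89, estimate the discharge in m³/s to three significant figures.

v_surface = L / t̄ = 29.4 / 34.7 = 0.8473 m/s
v_mean = 0.89 × 0.8473 = 0.7541 m/s
Q = A × v_mean = 15.5 × 0.7541 = 11.69 m³/s

11.7 m³/s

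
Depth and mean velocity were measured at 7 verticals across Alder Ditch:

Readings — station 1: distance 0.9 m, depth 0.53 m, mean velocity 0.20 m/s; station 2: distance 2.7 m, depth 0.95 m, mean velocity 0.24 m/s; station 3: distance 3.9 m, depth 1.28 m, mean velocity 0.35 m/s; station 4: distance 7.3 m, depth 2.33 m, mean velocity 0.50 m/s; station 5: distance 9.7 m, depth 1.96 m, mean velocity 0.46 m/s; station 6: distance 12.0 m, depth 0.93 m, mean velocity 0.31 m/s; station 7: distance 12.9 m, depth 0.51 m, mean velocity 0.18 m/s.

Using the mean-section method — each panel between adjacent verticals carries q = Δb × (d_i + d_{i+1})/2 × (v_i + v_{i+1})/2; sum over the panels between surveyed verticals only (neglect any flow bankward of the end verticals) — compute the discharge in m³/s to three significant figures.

7.21 m³/s

Panel 1-2: Δb = 1.8 m, d̄ = (0.53+0.95)/2 = 0.74, v̄ = (0.20+0.24)/2 = 0.22 → q = 1.8×0.74×0.22 = 0.2930 m³/s
Panel 2-3: Δb = 1.2 m, d̄ = (0.95+1.28)/2 = 1.115, v̄ = (0.24+0.35)/2 = 0.295 → q = 1.2×1.115×0.295 = 0.3947 m³/s
Panel 3-4: Δb = 3.4 m, d̄ = (1.28+2.33)/2 = 1.805, v̄ = (0.35+0.50)/2 = 0.425 → q = 3.4×1.805×0.425 = 2.608 m³/s
Panel 4-5: Δb = 2.4 m, d̄ = (2.33+1.96)/2 = 2.145, v̄ = (0.50+0.46)/2 = 0.48 → q = 2.4×2.145×0.48 = 2.471 m³/s
Panel 5-6: Δb = 2.3 m, d̄ = (1.96+0.93)/2 = 1.445, v̄ = (0.46+0.31)/2 = 0.385 → q = 2.3×1.445×0.385 = 1.280 m³/s
Panel 6-7: Δb = 0.9 m, d̄ = (0.93+0.51)/2 = 0.72, v̄ = (0.31+0.18)/2 = 0.245 → q = 0.9×0.72×0.245 = 0.1588 m³/s
Q = Σ q = 7.205 m³/s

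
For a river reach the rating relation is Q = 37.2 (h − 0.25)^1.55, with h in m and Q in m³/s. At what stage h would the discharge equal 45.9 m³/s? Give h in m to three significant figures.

1.40 m

h − h₀ = (Q/C)^(1/b) = (45.9/37.2)^(1/1.55) = 1.145 m
h = 0.25 + 1.145 = 1.395 m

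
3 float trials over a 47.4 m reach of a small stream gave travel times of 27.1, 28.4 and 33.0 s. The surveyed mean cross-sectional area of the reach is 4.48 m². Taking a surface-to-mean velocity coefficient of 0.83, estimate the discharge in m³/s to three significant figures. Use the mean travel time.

t̄ = (27.1 + 28.4 + 33.0) / 3 = 29.5 s
v_surface = L / t̄ = 47.4 / 29.5 = 1.607 m/s
v_mean = 0.83 × 1.607 = 1.334 m/s
Q = A × v_mean = 4.48 × 1.334 = 5.975 m³/s

5.97 m³/s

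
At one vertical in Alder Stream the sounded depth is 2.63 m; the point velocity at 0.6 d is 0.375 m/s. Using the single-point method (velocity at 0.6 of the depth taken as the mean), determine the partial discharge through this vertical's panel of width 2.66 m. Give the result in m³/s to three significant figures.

v̄ = v₀.₆ = 0.375 m/s
q = v̄ × d × w = 0.3750 × 2.63 × 2.66 = 2.623 m³/s

2.62 m³/s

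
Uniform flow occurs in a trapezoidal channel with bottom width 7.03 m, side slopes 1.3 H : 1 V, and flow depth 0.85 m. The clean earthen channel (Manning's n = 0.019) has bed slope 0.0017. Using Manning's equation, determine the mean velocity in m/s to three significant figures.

1.72 m/s

A = (b + z·y)·y = (7.03 + 1.3×0.85)×0.85 = 6.915 m²
P = b + 2y√(1+z²) = 7.03 + 2×0.85×√(1+1.3²) = 9.818 m
R = A/P = 6.915/9.818 = 0.7043 m
Q = (1/n)·A·R^(2/3)·S^(1/2) = (1/0.019) × 6.915 × 0.7043^(2/3) × 0.0017^(1/2) = 11.88 m³/s
V = Q/A = 11.88/6.915 = 1.718 m/s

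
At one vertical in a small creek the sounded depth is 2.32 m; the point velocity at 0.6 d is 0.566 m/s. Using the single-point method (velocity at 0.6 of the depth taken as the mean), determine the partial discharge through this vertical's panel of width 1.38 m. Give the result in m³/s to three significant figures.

1.81 m³/s

v̄ = v₀.₆ = 0.566 m/s
q = v̄ × d × w = 0.5660 × 2.32 × 1.38 = 1.812 m³/s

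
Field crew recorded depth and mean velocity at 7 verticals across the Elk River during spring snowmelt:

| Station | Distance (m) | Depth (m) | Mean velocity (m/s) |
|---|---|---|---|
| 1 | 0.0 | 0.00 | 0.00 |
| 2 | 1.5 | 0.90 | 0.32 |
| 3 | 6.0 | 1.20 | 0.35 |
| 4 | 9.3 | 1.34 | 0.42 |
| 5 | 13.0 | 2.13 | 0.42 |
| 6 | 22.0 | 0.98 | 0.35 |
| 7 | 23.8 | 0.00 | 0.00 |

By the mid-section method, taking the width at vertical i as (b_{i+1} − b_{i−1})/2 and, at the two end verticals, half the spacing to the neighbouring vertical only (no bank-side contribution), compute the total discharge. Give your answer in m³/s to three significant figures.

12.0 m³/s

w_2 = (6.0 − 0.0)/2 = 3 m; q_2 = 0.32 × 0.90 × 3 = 0.8640 m³/s
w_3 = (9.3 − 1.5)/2 = 3.9 m; q_3 = 0.35 × 1.20 × 3.9 = 1.638 m³/s
w_4 = (13.0 − 6.0)/2 = 3.5 m; q_4 = 0.42 × 1.34 × 3.5 = 1.970 m³/s
w_5 = (22.0 − 9.3)/2 = 6.35 m; q_5 = 0.42 × 2.13 × 6.35 = 5.681 m³/s
w_6 = (23.8 − 13.0)/2 = 5.4 m; q_6 = 0.35 × 0.98 × 5.4 = 1.852 m³/s
Stations 1, 7 contribute zero (depth or velocity is 0).
Q = Σ qᵢ = 12.00 m³/s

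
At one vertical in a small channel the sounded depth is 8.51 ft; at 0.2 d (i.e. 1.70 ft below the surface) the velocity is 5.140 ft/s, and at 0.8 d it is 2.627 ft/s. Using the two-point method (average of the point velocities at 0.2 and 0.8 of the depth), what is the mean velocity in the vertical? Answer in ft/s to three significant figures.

3.88 ft/s

v̄ = (5.140 + 2.627) / 2 = 3.884 ft/s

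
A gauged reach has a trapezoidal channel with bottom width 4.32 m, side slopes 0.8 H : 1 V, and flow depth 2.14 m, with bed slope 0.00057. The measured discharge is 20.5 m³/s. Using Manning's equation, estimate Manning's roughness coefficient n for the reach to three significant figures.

A = (b + z·y)·y = (4.32 + 0.8×2.14)×2.14 = 12.91 m²
P = b + 2y√(1+z²) = 4.32 + 2×2.14×√(1+0.8²) = 9.801 m
R = A/P = 12.91/9.801 = 1.317 m
n = (1/Q)·A·R^(2/3)·S^(1/2) = (1/20.5) × 12.91 × 1.202 × 0.02387 = 0.01806

0.0181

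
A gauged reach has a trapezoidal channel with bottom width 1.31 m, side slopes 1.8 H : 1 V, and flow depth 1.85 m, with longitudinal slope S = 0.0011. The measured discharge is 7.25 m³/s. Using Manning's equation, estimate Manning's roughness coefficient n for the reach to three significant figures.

A = (b + z·y)·y = (1.31 + 1.8×1.85)×1.85 = 8.584 m²
P = b + 2y√(1+z²) = 1.31 + 2×1.85×√(1+1.8²) = 8.929 m
R = A/P = 8.584/8.929 = 0.9614 m
n = (1/Q)·A·R^(2/3)·S^(1/2) = (1/7.25) × 8.584 × 0.9741 × 0.03317 = 0.03825

0.0383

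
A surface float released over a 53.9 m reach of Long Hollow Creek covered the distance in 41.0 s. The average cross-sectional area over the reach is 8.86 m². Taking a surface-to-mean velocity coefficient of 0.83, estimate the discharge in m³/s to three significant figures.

9.67 m³/s

v_surface = L / t̄ = 53.9 / 41 = 1.315 m/s
v_mean = 0.83 × 1.315 = 1.091 m/s
Q = A × v_mean = 8.86 × 1.091 = 9.668 m³/s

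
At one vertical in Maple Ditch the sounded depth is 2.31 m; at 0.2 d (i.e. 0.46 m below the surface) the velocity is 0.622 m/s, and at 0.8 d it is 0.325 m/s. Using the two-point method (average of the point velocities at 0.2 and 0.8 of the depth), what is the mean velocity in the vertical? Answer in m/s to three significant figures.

0.474 m/s

v̄ = (0.622 + 0.325) / 2 = 0.4735 m/s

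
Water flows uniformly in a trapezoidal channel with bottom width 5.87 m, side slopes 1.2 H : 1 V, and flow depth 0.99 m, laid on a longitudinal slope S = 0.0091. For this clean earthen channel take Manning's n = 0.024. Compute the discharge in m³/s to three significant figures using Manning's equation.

23.5 m³/s

A = (b + z·y)·y = (5.87 + 1.2×0.99)×0.99 = 6.987 m²
P = b + 2y√(1+z²) = 5.87 + 2×0.99×√(1+1.2²) = 8.963 m
R = A/P = 6.987/8.963 = 0.7796 m
Q = (1/n)·A·R^(2/3)·S^(1/2) = (1/0.024) × 6.987 × 0.7796^(2/3) × 0.0091^(1/2) = 23.53 m³/s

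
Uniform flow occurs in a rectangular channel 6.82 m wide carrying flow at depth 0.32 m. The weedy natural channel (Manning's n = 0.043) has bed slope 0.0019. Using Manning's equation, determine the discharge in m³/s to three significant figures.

0.975 m³/s

A = b·y = 6.82 × 0.32 = 2.182 m²
P = b + 2y = 6.82 + 2×0.32 = 7.460 m
R = A/P = 2.182/7.460 = 0.2925 m
Q = (1/n)·A·R^(2/3)·S^(1/2) = (1/0.043) × 2.182 × 0.2925^(2/3) × 0.0019^(1/2) = 0.9749 m³/s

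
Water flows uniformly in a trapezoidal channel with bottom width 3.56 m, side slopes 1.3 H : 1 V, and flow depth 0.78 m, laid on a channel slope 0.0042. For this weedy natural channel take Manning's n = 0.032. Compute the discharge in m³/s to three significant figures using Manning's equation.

A = (b + z·y)·y = (3.56 + 1.3×0.78)×0.78 = 3.568 m²
P = b + 2y√(1+z²) = 3.56 + 2×0.78×√(1+1.3²) = 6.119 m
R = A/P = 3.568/6.119 = 0.5831 m
Q = (1/n)·A·R^(2/3)·S^(1/2) = (1/0.032) × 3.568 × 0.5831^(2/3) × 0.0042^(1/2) = 5.043 m³/s

5.04 m³/s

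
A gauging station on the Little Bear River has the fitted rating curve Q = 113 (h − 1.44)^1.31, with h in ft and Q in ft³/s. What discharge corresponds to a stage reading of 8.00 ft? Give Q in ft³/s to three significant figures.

Q = 113 × (8.00 − 1.44)^1.31 = 113 × 6.56^1.31 = 1328 ft³/s

1330 ft³/s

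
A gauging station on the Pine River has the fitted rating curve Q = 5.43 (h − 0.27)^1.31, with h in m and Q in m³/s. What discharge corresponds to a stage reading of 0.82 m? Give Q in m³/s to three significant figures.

Q = 5.43 × (0.82 − 0.27)^1.31 = 5.43 × 0.55^1.31 = 2.481 m³/s

2.48 m³/s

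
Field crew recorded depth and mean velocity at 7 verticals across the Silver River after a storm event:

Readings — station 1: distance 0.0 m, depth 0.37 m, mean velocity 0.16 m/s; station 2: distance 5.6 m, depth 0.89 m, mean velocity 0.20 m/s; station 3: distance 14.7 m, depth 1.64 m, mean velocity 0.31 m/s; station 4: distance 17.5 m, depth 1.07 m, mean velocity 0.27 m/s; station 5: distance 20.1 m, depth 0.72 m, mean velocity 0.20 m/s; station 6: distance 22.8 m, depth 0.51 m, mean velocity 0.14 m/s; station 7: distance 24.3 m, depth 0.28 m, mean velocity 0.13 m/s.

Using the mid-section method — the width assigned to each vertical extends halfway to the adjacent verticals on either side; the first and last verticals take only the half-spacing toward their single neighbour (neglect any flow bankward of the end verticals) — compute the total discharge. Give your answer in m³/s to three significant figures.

w_1 = (5.6 − 0.0)/2 = 2.8 m; q_1 = 0.16 × 0.37 × 2.8 = 0.1658 m³/s
w_2 = (14.7 − 0.0)/2 = 7.35 m; q_2 = 0.20 × 0.89 × 7.35 = 1.308 m³/s
w_3 = (17.5 − 5.6)/2 = 5.95 m; q_3 = 0.31 × 1.64 × 5.95 = 3.025 m³/s
w_4 = (20.1 − 14.7)/2 = 2.7 m; q_4 = 0.27 × 1.07 × 2.7 = 0.7800 m³/s
w_5 = (22.8 − 17.5)/2 = 2.65 m; q_5 = 0.20 × 0.72 × 2.65 = 0.3816 m³/s
w_6 = (24.3 − 20.1)/2 = 2.1 m; q_6 = 0.14 × 0.51 × 2.1 = 0.1499 m³/s
w_7 = (24.3 − 22.8)/2 = 0.75 m; q_7 = 0.13 × 0.28 × 0.75 = 0.02730 m³/s
Q = Σ qᵢ = 5.838 m³/s

5.84 m³/s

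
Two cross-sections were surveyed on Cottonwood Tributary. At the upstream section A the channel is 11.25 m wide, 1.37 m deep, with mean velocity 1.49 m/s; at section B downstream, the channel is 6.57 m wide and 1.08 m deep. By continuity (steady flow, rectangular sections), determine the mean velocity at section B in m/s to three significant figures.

3.24 m/s

Q = A₁V₁ = (11.25×1.37) × 1.49 = 22.96 m³/s
A₂ = 6.57 × 1.08 = 7.096 m²
V₂ = Q/A₂ = 22.96/7.096 = 3.236 m/s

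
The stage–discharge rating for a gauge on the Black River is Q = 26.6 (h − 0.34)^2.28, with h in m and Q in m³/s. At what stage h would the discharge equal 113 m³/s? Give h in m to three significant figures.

h − h₀ = (Q/C)^(1/b) = (113/26.6)^(1/2.28) = 1.886 m
h = 0.34 + 1.886 = 2.226 m

2.23 m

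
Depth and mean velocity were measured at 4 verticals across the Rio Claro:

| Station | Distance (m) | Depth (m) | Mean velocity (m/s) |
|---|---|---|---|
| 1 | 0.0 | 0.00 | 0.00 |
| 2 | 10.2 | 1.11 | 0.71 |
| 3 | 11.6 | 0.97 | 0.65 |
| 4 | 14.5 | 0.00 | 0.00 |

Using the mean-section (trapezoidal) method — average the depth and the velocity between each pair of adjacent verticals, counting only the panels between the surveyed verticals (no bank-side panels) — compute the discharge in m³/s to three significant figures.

3.46 m³/s

Panel 1-2: Δb = 10.2 m, d̄ = (0.00+1.11)/2 = 0.555, v̄ = (0.00+0.71)/2 = 0.355 → q = 10.2×0.555×0.355 = 2.010 m³/s
Panel 2-3: Δb = 1.4 m, d̄ = (1.11+0.97)/2 = 1.04, v̄ = (0.71+0.65)/2 = 0.68 → q = 1.4×1.04×0.68 = 0.9901 m³/s
Panel 3-4: Δb = 2.9 m, d̄ = (0.97+0.00)/2 = 0.485, v̄ = (0.65+0.00)/2 = 0.325 → q = 2.9×0.485×0.325 = 0.4571 m³/s
Q = Σ q = 3.457 m³/s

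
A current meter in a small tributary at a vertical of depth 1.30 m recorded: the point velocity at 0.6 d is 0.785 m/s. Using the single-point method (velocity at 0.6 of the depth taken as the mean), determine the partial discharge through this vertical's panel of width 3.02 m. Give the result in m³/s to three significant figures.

3.08 m³/s

v̄ = v₀.₆ = 0.785 m/s
q = v̄ × d × w = 0.7850 × 1.30 × 3.02 = 3.082 m³/s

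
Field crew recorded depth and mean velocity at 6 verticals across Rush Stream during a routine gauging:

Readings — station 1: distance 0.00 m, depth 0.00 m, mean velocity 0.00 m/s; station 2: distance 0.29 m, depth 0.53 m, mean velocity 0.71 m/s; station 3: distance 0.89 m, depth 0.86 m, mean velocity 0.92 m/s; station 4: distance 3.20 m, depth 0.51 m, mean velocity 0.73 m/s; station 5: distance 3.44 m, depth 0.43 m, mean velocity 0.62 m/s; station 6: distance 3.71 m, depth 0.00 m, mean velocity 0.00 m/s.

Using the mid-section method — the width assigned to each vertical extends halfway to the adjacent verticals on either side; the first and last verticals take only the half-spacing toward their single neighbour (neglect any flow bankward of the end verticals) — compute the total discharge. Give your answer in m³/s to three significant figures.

w_2 = (0.89 − 0.00)/2 = 0.445 m; q_2 = 0.71 × 0.53 × 0.445 = 0.1675 m³/s
w_3 = (3.20 − 0.29)/2 = 1.455 m; q_3 = 0.92 × 0.86 × 1.455 = 1.151 m³/s
w_4 = (3.44 − 0.89)/2 = 1.275 m; q_4 = 0.73 × 0.51 × 1.275 = 0.4747 m³/s
w_5 = (3.71 − 3.20)/2 = 0.255 m; q_5 = 0.62 × 0.43 × 0.255 = 0.06798 m³/s
Stations 1, 6 contribute zero (depth or velocity is 0).
Q = Σ qᵢ = 1.861 m³/s

1.86 m³/s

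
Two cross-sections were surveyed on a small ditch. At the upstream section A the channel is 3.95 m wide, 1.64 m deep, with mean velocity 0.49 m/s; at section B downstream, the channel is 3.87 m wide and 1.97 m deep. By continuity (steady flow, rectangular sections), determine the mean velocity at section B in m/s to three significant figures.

0.416 m/s

Q = A₁V₁ = (3.95×1.64) × 0.49 = 3.174 m³/s
A₂ = 3.87 × 1.97 = 7.624 m²
V₂ = Q/A₂ = 3.174/7.624 = 0.4164 m/s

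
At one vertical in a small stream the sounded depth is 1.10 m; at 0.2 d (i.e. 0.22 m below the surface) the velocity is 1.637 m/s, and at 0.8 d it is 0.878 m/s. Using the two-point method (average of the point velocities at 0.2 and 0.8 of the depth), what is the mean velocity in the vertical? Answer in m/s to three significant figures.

1.26 m/s

v̄ = (1.637 + 0.878) / 2 = 1.258 m/s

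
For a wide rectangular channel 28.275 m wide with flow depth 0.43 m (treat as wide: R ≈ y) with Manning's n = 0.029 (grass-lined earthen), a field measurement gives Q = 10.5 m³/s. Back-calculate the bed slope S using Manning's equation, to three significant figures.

A = b·y = 28.275 × 0.43 = 12.16 m²
Wide channel: R ≈ y = 0.43 m
S = (Q·n / (1·A·R^(2/3)))² = (10.5×0.029 / (1×12.16×0.5697))² = 0.001933

0.00193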